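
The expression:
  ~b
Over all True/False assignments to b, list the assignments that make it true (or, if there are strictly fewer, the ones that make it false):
is true only for:
  b=False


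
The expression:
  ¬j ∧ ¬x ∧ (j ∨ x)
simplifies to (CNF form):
False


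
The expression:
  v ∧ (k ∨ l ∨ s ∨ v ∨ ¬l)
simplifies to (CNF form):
v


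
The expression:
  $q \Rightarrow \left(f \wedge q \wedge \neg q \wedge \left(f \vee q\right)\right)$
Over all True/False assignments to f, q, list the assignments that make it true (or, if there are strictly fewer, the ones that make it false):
is true only for:
  f=False, q=False;
  f=True, q=False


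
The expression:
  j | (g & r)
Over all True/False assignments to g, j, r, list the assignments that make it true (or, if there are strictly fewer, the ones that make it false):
is false only for:
  g=False, j=False, r=False;
  g=False, j=False, r=True;
  g=True, j=False, r=False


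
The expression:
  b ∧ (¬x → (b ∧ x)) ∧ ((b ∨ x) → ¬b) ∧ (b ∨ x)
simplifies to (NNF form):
False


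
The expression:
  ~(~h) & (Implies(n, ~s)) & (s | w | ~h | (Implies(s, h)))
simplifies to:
h & (~n | ~s)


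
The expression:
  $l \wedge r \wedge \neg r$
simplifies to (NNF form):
$\text{False}$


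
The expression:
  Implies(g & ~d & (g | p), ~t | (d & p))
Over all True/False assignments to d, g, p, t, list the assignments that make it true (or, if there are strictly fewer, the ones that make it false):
is false only for:
  d=False, g=True, p=False, t=True;
  d=False, g=True, p=True, t=True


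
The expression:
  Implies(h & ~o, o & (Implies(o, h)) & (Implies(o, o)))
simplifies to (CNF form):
o | ~h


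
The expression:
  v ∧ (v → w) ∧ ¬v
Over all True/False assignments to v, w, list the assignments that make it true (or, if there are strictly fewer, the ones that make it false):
is never true.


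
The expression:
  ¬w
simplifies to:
¬w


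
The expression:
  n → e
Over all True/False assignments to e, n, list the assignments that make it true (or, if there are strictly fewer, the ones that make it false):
is false only for:
  e=False, n=True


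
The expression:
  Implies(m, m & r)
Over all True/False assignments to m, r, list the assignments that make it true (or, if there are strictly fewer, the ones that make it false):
is false only for:
  m=True, r=False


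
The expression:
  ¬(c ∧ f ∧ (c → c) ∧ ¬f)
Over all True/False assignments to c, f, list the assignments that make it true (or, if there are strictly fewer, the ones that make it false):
is always true.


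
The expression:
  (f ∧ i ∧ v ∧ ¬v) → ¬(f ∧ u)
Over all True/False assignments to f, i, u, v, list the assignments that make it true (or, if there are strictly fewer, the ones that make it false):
is always true.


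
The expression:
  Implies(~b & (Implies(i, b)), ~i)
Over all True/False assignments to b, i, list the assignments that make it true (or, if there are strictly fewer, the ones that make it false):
is always true.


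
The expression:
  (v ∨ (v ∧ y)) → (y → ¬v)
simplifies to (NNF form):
¬v ∨ ¬y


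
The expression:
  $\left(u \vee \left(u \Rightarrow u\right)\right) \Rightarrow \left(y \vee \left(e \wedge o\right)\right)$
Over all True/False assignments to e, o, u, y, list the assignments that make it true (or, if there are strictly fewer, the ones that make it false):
is false only for:
  e=False, o=False, u=False, y=False;
  e=False, o=False, u=True, y=False;
  e=False, o=True, u=False, y=False;
  e=False, o=True, u=True, y=False;
  e=True, o=False, u=False, y=False;
  e=True, o=False, u=True, y=False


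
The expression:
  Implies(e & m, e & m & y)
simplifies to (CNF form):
y | ~e | ~m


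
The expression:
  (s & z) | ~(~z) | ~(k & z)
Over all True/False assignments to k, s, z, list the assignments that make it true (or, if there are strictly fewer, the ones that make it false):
is always true.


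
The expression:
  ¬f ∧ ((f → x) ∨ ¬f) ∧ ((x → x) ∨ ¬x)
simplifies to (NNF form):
¬f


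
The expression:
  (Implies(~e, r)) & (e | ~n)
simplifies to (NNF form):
e | (r & ~n)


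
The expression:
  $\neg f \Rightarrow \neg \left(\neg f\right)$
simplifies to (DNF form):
$f$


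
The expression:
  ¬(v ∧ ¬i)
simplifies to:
i ∨ ¬v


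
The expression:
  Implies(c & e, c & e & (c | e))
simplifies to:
True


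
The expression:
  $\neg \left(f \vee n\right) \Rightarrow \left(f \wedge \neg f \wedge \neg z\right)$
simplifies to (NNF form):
$f \vee n$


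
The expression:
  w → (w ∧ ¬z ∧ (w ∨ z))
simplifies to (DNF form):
¬w ∨ ¬z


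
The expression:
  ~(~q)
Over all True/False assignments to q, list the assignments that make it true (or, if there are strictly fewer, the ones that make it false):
is true only for:
  q=True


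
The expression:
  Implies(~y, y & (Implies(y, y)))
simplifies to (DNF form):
y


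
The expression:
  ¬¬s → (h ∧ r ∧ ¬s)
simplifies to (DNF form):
¬s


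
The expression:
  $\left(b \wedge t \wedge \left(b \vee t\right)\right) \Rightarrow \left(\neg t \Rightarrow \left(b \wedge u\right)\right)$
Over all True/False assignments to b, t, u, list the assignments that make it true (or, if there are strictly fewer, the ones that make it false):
is always true.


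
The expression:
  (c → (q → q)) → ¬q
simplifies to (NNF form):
¬q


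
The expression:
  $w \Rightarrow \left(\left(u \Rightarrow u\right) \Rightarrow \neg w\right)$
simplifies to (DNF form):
$\neg w$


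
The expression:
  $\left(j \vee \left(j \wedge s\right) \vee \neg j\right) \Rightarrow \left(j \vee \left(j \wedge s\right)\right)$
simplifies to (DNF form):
$j$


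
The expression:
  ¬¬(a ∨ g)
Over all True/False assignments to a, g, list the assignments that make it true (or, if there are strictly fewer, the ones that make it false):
is false only for:
  a=False, g=False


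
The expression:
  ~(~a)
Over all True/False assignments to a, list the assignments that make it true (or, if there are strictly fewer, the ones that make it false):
is true only for:
  a=True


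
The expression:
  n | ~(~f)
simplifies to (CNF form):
f | n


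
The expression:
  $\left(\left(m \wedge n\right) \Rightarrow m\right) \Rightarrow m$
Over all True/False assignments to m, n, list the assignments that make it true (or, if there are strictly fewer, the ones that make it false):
is true only for:
  m=True, n=False;
  m=True, n=True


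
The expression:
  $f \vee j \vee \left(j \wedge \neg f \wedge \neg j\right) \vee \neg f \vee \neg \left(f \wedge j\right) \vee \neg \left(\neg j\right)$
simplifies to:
$\text{True}$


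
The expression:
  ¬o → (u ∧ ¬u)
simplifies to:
o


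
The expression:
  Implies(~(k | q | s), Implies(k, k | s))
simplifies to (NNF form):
True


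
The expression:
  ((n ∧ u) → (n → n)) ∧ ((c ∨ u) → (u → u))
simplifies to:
True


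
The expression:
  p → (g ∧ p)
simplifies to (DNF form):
g ∨ ¬p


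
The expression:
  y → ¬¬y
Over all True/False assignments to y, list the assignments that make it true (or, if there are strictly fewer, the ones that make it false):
is always true.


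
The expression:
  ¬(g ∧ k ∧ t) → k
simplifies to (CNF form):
k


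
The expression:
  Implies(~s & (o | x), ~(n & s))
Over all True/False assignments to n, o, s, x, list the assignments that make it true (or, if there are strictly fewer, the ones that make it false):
is always true.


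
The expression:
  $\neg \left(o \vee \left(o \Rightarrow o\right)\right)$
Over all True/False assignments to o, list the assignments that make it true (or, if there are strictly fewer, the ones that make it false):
is never true.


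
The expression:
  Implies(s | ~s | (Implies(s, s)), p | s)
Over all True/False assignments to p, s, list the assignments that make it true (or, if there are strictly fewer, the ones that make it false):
is false only for:
  p=False, s=False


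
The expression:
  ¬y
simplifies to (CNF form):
¬y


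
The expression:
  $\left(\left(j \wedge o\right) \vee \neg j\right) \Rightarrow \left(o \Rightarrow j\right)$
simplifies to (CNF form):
$j \vee \neg o$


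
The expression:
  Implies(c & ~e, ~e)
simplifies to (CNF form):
True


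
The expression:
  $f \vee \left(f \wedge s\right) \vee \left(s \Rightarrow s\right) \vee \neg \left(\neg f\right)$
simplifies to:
$\text{True}$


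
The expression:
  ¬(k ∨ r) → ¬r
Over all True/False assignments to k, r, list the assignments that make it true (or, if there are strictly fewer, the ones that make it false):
is always true.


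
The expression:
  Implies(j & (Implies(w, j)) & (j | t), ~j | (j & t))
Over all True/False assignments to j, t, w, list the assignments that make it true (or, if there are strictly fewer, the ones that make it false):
is false only for:
  j=True, t=False, w=False;
  j=True, t=False, w=True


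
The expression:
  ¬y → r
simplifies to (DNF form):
r ∨ y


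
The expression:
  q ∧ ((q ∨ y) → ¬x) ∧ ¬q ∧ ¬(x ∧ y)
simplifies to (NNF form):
False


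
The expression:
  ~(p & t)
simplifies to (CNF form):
~p | ~t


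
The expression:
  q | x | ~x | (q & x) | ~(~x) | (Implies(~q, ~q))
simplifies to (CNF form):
True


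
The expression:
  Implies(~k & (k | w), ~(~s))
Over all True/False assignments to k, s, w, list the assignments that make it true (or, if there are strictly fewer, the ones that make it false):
is false only for:
  k=False, s=False, w=True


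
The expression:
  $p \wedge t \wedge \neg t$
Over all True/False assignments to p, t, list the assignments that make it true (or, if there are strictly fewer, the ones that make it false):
is never true.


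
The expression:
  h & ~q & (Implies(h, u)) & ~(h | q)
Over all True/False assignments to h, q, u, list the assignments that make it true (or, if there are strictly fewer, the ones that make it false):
is never true.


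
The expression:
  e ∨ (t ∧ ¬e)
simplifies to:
e ∨ t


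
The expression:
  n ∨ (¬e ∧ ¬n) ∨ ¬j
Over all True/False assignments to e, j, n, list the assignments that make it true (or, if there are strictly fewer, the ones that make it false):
is false only for:
  e=True, j=True, n=False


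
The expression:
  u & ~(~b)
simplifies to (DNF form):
b & u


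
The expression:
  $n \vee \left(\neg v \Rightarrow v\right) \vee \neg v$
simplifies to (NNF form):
$\text{True}$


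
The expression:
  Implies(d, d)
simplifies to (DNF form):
True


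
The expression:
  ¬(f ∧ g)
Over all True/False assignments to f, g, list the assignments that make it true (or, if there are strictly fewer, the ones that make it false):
is false only for:
  f=True, g=True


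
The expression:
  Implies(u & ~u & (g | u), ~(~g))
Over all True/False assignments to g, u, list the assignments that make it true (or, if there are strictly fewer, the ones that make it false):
is always true.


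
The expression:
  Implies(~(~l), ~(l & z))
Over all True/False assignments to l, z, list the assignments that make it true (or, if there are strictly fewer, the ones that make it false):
is false only for:
  l=True, z=True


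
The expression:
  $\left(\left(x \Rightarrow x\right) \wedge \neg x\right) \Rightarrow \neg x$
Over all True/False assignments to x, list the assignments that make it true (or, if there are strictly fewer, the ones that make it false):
is always true.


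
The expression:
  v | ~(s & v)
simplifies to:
True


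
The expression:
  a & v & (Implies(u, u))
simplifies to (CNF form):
a & v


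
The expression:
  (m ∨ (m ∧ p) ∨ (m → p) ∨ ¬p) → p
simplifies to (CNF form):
p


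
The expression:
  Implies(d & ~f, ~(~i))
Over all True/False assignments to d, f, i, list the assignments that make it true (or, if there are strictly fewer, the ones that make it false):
is false only for:
  d=True, f=False, i=False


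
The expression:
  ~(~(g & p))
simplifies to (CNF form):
g & p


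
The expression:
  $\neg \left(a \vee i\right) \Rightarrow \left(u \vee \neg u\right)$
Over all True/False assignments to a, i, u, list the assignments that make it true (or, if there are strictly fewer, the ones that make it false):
is always true.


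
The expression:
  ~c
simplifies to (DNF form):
~c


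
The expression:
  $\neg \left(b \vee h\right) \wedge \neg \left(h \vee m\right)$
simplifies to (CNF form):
$\neg b \wedge \neg h \wedge \neg m$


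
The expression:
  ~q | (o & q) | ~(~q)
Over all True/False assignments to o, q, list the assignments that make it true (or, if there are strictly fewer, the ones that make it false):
is always true.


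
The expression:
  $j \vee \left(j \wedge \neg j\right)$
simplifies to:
$j$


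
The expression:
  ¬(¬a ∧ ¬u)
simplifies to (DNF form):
a ∨ u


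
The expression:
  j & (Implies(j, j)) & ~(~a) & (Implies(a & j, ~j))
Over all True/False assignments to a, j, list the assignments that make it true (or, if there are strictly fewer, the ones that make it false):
is never true.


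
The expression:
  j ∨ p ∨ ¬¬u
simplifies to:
j ∨ p ∨ u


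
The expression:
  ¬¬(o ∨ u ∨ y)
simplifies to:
o ∨ u ∨ y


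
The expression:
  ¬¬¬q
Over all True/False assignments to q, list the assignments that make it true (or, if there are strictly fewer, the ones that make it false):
is true only for:
  q=False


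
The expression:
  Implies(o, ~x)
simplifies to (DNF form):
~o | ~x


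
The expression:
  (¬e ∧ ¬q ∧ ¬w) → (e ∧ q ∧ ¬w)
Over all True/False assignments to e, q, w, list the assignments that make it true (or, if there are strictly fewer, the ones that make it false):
is false only for:
  e=False, q=False, w=False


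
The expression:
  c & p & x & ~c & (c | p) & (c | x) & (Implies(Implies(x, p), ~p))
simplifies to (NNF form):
False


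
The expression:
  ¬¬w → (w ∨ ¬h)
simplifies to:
True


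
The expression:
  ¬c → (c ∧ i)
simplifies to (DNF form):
c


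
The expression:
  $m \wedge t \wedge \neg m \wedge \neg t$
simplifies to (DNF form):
$\text{False}$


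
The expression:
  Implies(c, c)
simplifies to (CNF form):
True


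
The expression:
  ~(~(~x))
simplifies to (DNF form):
~x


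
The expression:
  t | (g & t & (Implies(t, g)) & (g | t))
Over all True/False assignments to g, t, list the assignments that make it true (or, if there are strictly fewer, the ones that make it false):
is true only for:
  g=False, t=True;
  g=True, t=True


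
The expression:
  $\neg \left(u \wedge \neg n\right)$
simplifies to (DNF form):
$n \vee \neg u$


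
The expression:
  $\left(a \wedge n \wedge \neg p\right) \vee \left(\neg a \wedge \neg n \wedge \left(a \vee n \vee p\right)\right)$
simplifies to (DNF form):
$\left(a \wedge n \wedge \neg p\right) \vee \left(p \wedge \neg a \wedge \neg n\right)$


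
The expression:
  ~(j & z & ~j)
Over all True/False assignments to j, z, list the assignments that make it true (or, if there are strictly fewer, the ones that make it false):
is always true.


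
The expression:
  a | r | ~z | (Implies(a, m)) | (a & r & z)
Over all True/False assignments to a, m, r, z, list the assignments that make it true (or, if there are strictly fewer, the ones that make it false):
is always true.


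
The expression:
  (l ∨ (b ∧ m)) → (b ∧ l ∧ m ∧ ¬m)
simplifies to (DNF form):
(¬b ∧ ¬l) ∨ (¬l ∧ ¬m)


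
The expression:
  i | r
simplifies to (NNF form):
i | r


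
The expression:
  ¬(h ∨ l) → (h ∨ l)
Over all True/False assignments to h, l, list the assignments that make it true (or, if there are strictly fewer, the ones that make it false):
is false only for:
  h=False, l=False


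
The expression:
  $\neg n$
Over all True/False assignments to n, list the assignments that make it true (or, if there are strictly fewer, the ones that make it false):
is true only for:
  n=False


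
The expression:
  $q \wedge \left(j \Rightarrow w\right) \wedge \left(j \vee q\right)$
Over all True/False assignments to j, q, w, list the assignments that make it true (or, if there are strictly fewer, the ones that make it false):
is true only for:
  j=False, q=True, w=False;
  j=False, q=True, w=True;
  j=True, q=True, w=True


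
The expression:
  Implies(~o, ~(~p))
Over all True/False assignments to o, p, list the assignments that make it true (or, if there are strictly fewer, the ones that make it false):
is false only for:
  o=False, p=False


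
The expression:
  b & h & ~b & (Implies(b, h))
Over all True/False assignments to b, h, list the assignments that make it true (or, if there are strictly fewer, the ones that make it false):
is never true.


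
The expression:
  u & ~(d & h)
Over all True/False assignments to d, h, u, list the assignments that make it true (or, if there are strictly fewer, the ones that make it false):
is true only for:
  d=False, h=False, u=True;
  d=False, h=True, u=True;
  d=True, h=False, u=True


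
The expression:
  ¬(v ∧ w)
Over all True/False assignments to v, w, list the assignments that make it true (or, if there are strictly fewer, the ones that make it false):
is false only for:
  v=True, w=True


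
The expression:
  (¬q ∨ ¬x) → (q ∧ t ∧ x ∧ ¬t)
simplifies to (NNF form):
q ∧ x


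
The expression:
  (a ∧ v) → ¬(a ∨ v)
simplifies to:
¬a ∨ ¬v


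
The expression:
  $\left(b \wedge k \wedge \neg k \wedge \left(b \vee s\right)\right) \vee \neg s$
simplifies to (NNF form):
$\neg s$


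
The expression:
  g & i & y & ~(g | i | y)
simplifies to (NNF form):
False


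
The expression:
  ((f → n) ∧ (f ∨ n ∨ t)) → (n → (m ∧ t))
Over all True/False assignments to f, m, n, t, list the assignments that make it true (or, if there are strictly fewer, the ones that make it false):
is false only for:
  f=False, m=False, n=True, t=False;
  f=False, m=False, n=True, t=True;
  f=False, m=True, n=True, t=False;
  f=True, m=False, n=True, t=False;
  f=True, m=False, n=True, t=True;
  f=True, m=True, n=True, t=False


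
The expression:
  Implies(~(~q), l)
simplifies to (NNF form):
l | ~q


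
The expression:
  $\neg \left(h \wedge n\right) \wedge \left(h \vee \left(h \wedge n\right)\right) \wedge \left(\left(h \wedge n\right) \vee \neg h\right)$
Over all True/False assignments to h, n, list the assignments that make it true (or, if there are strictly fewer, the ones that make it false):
is never true.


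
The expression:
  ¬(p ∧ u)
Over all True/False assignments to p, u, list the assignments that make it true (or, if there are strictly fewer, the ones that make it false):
is false only for:
  p=True, u=True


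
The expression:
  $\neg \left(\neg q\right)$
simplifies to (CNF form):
$q$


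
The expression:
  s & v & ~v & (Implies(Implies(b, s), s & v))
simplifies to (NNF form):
False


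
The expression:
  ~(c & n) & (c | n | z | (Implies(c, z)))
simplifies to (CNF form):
~c | ~n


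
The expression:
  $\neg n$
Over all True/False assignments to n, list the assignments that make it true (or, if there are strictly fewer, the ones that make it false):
is true only for:
  n=False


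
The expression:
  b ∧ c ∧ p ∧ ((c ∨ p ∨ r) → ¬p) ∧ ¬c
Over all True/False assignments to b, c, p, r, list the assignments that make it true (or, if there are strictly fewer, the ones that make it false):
is never true.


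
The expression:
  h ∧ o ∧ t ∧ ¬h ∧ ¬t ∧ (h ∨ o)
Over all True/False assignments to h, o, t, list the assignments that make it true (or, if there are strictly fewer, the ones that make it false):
is never true.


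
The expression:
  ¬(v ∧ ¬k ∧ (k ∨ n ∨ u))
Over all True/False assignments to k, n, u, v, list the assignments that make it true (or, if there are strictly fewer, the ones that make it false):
is false only for:
  k=False, n=False, u=True, v=True;
  k=False, n=True, u=False, v=True;
  k=False, n=True, u=True, v=True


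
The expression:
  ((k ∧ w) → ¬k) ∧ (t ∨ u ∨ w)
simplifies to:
(¬k ∨ ¬w) ∧ (t ∨ u ∨ w)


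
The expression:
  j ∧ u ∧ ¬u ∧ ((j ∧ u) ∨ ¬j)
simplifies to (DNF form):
False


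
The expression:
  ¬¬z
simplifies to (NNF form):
z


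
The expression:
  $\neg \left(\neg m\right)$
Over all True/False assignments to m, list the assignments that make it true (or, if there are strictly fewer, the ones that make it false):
is true only for:
  m=True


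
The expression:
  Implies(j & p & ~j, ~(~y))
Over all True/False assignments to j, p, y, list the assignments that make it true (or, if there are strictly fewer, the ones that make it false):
is always true.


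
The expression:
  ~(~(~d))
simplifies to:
~d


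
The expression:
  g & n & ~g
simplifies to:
False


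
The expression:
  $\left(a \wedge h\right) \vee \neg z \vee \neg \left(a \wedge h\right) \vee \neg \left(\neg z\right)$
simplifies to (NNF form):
$\text{True}$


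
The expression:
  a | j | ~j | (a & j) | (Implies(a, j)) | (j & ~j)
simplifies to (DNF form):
True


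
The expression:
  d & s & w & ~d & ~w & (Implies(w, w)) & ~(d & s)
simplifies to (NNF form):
False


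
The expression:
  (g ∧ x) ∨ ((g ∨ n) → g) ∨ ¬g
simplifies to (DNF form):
True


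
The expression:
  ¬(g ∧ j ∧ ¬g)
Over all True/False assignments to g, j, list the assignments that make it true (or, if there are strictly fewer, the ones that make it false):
is always true.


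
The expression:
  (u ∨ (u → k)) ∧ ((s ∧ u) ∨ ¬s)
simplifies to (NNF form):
u ∨ ¬s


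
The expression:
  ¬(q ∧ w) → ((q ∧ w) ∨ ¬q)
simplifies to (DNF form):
w ∨ ¬q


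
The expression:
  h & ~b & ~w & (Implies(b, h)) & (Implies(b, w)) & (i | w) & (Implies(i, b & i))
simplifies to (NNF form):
False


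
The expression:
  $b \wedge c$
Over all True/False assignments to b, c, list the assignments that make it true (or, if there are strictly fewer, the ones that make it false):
is true only for:
  b=True, c=True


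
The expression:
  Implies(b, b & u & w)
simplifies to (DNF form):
~b | (u & w)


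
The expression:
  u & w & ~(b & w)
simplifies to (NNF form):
u & w & ~b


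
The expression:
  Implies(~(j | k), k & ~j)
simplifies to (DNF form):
j | k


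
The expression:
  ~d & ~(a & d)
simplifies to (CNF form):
~d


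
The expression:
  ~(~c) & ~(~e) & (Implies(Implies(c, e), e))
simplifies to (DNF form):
c & e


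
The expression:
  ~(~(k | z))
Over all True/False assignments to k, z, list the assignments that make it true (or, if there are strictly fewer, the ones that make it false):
is false only for:
  k=False, z=False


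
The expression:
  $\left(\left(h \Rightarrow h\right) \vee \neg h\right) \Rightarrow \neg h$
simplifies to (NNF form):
$\neg h$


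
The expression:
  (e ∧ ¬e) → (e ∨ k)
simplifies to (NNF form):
True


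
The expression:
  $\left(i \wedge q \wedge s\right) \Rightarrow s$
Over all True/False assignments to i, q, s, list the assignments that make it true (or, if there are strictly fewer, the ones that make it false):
is always true.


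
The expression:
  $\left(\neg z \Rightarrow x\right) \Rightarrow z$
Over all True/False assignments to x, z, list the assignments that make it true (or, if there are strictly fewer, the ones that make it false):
is false only for:
  x=True, z=False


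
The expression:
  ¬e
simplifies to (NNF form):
¬e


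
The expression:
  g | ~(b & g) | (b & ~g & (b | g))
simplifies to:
True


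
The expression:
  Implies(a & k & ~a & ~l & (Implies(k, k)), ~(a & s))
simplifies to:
True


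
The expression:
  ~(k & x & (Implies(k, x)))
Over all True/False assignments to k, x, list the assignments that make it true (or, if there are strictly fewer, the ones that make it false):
is false only for:
  k=True, x=True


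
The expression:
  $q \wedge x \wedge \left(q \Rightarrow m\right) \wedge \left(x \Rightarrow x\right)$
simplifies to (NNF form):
$m \wedge q \wedge x$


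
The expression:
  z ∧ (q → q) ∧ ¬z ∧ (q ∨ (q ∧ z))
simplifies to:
False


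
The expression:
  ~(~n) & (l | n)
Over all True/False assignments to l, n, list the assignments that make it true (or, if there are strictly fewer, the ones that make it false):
is true only for:
  l=False, n=True;
  l=True, n=True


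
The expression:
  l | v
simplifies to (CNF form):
l | v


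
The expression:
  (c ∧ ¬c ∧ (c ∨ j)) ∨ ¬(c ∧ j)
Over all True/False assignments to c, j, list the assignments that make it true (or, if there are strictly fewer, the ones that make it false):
is false only for:
  c=True, j=True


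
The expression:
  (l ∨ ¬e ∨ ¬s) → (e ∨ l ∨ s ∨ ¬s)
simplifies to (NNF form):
True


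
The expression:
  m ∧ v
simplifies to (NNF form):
m ∧ v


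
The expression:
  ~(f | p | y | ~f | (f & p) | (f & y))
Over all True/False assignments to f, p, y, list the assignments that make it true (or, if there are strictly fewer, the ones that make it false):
is never true.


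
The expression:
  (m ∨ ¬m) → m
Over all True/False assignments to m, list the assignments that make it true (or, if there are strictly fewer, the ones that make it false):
is true only for:
  m=True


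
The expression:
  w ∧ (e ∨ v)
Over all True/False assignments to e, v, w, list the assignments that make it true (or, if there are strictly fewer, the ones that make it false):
is true only for:
  e=False, v=True, w=True;
  e=True, v=False, w=True;
  e=True, v=True, w=True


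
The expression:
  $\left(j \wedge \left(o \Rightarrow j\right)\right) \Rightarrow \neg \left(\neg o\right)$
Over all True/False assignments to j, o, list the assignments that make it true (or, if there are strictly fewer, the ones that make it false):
is false only for:
  j=True, o=False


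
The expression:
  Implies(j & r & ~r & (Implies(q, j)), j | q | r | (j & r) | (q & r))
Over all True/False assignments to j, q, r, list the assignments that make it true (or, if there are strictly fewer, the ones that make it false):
is always true.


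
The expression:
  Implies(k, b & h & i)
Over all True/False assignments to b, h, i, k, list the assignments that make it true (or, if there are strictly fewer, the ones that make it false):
is false only for:
  b=False, h=False, i=False, k=True;
  b=False, h=False, i=True, k=True;
  b=False, h=True, i=False, k=True;
  b=False, h=True, i=True, k=True;
  b=True, h=False, i=False, k=True;
  b=True, h=False, i=True, k=True;
  b=True, h=True, i=False, k=True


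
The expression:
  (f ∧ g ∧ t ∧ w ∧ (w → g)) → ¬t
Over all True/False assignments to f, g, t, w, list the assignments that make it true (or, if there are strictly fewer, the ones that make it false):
is false only for:
  f=True, g=True, t=True, w=True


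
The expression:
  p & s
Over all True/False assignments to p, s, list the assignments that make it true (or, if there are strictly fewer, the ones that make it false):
is true only for:
  p=True, s=True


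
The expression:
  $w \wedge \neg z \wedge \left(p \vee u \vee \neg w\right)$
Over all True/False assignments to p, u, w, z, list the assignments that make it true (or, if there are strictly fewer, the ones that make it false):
is true only for:
  p=False, u=True, w=True, z=False;
  p=True, u=False, w=True, z=False;
  p=True, u=True, w=True, z=False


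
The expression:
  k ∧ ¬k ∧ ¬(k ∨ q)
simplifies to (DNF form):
False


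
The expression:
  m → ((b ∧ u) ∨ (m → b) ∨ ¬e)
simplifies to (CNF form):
b ∨ ¬e ∨ ¬m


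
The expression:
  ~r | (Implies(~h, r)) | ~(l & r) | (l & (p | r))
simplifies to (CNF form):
True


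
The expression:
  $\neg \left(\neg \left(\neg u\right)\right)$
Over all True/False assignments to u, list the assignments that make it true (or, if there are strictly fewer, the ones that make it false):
is true only for:
  u=False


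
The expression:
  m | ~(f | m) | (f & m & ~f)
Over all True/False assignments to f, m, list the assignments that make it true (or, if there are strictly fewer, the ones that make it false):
is false only for:
  f=True, m=False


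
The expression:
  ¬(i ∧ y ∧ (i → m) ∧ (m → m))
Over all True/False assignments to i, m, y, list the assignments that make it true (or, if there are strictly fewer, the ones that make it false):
is false only for:
  i=True, m=True, y=True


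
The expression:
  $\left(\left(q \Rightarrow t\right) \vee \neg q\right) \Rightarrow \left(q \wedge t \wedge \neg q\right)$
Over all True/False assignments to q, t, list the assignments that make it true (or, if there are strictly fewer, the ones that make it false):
is true only for:
  q=True, t=False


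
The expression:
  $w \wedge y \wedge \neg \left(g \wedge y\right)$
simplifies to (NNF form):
$w \wedge y \wedge \neg g$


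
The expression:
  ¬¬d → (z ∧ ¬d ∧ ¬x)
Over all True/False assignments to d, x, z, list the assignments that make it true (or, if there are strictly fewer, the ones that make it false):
is true only for:
  d=False, x=False, z=False;
  d=False, x=False, z=True;
  d=False, x=True, z=False;
  d=False, x=True, z=True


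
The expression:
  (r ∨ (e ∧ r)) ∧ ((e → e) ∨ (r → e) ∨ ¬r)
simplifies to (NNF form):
r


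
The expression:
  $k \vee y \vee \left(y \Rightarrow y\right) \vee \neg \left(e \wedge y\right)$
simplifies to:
$\text{True}$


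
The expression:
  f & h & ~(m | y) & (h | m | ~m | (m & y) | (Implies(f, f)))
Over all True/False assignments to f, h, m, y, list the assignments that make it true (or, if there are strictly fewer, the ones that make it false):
is true only for:
  f=True, h=True, m=False, y=False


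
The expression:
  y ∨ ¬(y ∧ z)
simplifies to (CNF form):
True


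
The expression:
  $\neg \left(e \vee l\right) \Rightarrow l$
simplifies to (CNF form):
$e \vee l$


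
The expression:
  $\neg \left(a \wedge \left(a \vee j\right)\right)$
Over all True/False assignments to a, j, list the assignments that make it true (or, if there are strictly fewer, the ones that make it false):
is true only for:
  a=False, j=False;
  a=False, j=True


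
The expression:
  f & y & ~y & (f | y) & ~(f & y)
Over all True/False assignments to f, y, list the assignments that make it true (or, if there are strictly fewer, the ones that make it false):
is never true.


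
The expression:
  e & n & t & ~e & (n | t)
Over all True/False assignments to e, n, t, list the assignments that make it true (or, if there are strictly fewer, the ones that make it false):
is never true.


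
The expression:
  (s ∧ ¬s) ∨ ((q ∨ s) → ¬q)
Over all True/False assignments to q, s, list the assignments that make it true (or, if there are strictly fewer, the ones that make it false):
is true only for:
  q=False, s=False;
  q=False, s=True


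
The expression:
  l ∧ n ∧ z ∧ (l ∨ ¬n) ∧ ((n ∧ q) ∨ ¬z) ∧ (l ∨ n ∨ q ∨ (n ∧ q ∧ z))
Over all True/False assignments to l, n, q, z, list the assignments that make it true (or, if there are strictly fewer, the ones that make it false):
is true only for:
  l=True, n=True, q=True, z=True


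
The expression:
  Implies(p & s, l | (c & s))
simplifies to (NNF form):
c | l | ~p | ~s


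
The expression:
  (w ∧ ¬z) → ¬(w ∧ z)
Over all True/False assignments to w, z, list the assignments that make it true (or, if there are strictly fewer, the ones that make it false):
is always true.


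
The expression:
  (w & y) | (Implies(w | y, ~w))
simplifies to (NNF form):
y | ~w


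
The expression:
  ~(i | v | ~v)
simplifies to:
False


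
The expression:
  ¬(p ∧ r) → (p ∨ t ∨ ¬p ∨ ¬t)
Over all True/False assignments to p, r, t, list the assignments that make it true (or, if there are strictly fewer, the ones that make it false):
is always true.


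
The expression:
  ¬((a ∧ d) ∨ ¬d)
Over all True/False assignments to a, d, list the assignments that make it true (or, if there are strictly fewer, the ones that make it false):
is true only for:
  a=False, d=True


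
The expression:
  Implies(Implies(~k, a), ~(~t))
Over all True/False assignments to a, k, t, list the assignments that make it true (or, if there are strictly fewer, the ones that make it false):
is false only for:
  a=False, k=True, t=False;
  a=True, k=False, t=False;
  a=True, k=True, t=False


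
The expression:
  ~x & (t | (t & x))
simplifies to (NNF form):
t & ~x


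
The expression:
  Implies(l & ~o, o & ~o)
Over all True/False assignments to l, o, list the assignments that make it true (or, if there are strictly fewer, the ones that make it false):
is false only for:
  l=True, o=False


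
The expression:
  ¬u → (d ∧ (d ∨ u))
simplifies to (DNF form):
d ∨ u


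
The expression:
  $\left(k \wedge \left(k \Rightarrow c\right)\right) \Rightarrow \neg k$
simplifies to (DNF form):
$\neg c \vee \neg k$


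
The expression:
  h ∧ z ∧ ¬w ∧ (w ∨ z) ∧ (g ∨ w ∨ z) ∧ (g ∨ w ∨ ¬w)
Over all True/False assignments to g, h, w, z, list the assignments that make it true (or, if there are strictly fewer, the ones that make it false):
is true only for:
  g=False, h=True, w=False, z=True;
  g=True, h=True, w=False, z=True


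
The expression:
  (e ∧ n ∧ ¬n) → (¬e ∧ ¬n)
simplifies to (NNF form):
True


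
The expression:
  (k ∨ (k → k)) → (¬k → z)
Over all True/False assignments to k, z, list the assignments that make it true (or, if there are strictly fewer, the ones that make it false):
is false only for:
  k=False, z=False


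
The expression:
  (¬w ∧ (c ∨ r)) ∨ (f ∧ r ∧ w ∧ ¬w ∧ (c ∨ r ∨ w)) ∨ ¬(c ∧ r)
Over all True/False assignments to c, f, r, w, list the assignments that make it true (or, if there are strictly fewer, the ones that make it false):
is false only for:
  c=True, f=False, r=True, w=True;
  c=True, f=True, r=True, w=True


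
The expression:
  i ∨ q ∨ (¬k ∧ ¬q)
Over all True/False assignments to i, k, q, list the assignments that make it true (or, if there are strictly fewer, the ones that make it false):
is false only for:
  i=False, k=True, q=False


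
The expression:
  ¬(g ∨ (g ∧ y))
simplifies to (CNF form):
¬g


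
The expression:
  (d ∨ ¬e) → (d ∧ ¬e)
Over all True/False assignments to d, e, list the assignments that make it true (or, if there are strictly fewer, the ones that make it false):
is true only for:
  d=False, e=True;
  d=True, e=False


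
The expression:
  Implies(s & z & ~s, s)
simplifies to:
True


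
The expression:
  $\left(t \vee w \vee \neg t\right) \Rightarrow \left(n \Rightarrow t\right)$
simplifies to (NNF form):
$t \vee \neg n$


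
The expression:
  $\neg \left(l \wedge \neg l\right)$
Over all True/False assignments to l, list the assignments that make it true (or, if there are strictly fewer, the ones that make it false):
is always true.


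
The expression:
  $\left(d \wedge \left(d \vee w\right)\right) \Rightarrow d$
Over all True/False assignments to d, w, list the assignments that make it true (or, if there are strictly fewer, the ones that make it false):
is always true.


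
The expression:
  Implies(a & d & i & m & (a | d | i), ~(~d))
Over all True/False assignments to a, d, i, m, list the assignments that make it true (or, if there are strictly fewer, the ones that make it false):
is always true.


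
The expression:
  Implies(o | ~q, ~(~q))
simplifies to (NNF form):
q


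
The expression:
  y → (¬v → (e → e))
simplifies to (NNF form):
True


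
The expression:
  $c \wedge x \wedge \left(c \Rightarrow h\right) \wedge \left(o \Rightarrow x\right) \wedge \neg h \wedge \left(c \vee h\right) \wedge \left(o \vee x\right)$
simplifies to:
$\text{False}$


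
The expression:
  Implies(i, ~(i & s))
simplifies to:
~i | ~s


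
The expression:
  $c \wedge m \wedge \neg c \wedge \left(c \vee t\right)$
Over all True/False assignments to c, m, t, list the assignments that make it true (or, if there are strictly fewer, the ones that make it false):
is never true.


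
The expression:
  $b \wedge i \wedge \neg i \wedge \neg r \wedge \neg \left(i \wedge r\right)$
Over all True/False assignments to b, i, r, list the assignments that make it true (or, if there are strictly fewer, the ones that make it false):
is never true.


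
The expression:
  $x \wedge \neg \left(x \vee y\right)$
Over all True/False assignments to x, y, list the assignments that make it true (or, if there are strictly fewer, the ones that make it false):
is never true.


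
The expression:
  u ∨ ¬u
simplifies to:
True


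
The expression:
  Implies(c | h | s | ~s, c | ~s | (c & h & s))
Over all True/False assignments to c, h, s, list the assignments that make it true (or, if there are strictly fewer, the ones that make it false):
is false only for:
  c=False, h=False, s=True;
  c=False, h=True, s=True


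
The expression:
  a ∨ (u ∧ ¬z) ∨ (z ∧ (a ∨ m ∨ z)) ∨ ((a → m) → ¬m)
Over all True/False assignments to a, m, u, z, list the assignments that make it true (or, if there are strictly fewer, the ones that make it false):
is false only for:
  a=False, m=True, u=False, z=False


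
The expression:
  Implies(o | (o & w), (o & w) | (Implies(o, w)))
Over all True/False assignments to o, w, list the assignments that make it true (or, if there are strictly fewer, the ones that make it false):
is false only for:
  o=True, w=False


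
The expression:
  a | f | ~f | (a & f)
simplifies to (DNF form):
True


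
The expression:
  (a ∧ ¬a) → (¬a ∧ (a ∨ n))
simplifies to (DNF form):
True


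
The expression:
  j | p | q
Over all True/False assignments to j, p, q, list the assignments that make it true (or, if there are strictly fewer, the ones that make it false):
is false only for:
  j=False, p=False, q=False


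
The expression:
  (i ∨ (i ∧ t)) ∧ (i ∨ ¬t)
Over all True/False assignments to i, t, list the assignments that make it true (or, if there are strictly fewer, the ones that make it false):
is true only for:
  i=True, t=False;
  i=True, t=True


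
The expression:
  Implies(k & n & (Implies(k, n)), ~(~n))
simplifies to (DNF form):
True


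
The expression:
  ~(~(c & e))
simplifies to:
c & e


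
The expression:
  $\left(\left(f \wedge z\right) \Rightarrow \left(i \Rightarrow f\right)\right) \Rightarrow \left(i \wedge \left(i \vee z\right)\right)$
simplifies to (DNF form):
$i$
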